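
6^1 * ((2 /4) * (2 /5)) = 6 /5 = 1.20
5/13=0.38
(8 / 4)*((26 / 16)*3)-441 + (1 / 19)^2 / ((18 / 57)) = -98323 / 228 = -431.24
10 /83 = 0.12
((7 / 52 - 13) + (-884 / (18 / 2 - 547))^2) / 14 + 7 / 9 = 24496427 / 474109272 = 0.05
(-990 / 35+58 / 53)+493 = 172815 / 371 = 465.81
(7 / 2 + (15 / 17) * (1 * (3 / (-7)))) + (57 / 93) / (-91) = 298783 / 95914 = 3.12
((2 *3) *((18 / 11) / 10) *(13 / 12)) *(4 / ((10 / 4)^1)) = 468 / 275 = 1.70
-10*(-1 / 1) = 10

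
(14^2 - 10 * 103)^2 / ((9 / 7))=540988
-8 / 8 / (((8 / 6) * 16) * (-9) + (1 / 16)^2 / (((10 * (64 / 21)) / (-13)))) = 163840 / 31457553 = 0.01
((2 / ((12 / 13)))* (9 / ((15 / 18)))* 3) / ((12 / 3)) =351 / 20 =17.55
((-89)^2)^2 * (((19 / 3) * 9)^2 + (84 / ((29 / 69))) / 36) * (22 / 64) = 32569560045341 / 464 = 70193017339.10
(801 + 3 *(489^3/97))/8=87717051/194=452149.75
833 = 833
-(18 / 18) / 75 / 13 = -1 / 975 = -0.00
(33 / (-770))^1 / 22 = -3 / 1540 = -0.00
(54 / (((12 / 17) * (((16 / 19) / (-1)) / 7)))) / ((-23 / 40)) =101745 / 92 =1105.92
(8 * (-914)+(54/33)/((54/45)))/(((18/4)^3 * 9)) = -643336/72171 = -8.91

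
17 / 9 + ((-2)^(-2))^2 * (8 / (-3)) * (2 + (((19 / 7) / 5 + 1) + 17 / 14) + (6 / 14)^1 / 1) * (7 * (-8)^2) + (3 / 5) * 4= -17231 / 45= -382.91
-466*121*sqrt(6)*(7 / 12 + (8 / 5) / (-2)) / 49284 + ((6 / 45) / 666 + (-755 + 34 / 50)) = -753.71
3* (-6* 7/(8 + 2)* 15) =-189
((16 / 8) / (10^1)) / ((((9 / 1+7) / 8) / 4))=2 / 5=0.40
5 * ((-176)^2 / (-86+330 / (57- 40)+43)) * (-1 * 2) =5265920 / 401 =13131.97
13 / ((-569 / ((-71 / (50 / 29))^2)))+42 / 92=-1252668569 / 32717500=-38.29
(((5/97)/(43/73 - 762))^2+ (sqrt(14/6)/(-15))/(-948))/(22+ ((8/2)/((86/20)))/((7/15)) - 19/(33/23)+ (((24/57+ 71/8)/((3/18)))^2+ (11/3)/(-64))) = 926487150400/631060540429682484524359+ 19124336 * sqrt(21)/2546813449400085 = 0.00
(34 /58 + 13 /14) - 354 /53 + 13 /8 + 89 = 7355759 /86072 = 85.46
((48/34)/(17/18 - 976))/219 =-144/21780791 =-0.00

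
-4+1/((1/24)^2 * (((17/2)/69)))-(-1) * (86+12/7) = 566378/119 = 4759.48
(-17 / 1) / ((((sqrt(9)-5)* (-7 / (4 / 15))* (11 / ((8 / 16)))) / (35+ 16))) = -289 / 385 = -0.75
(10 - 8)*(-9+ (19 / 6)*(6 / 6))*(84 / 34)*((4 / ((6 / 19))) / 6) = -9310 / 153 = -60.85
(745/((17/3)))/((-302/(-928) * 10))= 103704/2567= 40.40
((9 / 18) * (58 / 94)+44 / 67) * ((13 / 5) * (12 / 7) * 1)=474162 / 110215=4.30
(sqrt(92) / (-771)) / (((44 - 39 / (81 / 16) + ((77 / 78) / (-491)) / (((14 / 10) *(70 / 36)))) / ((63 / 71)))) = -0.00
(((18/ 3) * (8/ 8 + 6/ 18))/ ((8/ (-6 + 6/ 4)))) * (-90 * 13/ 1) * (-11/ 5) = -11583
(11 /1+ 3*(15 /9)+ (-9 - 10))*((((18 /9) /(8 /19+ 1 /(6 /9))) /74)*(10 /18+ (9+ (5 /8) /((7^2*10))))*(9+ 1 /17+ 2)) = -60217669 /13499598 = -4.46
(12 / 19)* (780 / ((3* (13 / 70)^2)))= 1176000 / 247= 4761.13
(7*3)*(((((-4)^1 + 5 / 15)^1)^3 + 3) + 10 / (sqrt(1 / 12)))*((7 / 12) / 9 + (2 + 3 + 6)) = -5228125 / 486 + 41825*sqrt(3) / 9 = -2708.23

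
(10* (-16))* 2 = -320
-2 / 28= -1 / 14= -0.07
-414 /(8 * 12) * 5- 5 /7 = -2495 /112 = -22.28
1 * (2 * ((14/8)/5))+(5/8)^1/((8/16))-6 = -81/20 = -4.05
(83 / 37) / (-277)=-83 / 10249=-0.01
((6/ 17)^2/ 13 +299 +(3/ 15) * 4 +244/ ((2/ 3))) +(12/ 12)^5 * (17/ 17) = 12526018/ 18785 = 666.81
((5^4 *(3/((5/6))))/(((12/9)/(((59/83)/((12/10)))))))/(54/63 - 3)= -466.49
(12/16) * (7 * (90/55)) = 189/22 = 8.59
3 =3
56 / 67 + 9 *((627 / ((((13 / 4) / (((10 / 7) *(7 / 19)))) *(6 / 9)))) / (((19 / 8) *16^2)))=409141 / 132392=3.09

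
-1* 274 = -274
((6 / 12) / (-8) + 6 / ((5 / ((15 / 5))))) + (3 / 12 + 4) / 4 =23 / 5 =4.60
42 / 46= 21 / 23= 0.91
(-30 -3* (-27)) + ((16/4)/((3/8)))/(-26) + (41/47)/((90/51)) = 936371/18330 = 51.08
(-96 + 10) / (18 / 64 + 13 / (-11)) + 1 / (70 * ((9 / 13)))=19075481 / 199710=95.52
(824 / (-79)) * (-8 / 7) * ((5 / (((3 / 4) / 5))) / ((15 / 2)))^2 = 10547200 / 44793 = 235.47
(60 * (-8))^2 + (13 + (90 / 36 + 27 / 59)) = 27189083 / 118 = 230415.96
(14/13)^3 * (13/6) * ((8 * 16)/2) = 87808/507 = 173.19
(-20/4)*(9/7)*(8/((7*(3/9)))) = -1080/49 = -22.04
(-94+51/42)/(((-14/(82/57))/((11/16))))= 195283/29792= 6.55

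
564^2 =318096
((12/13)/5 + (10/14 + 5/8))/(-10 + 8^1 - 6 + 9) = 5547/3640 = 1.52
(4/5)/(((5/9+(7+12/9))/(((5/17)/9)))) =0.00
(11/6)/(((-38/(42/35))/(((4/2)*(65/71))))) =-143/1349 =-0.11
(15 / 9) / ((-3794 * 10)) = -1 / 22764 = -0.00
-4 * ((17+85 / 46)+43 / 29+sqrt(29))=-54242 / 667 - 4 * sqrt(29)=-102.86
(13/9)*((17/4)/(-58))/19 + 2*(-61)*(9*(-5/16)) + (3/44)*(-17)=37307189/109098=341.96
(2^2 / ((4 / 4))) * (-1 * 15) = -60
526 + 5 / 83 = 43663 / 83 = 526.06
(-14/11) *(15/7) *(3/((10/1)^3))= -9/1100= -0.01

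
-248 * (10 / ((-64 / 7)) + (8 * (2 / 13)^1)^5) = -637334487 / 1485172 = -429.13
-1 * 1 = -1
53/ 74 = 0.72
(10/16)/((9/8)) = 5/9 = 0.56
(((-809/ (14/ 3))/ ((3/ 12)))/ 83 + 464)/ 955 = 52946/ 110971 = 0.48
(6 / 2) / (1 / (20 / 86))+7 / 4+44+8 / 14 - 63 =-19241 / 1204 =-15.98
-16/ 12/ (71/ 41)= -164/ 213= -0.77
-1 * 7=-7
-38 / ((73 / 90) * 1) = -46.85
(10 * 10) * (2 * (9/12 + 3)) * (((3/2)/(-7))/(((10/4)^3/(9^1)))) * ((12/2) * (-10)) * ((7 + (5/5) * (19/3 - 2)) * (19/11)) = 8372160/77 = 108729.35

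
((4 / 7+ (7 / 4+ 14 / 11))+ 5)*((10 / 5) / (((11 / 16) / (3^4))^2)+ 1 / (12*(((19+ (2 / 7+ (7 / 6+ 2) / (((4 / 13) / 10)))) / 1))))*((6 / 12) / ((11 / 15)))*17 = 4655036391593019 / 1683246488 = 2765510.83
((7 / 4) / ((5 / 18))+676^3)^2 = 9542896055402099329 / 100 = 95428960554020993.29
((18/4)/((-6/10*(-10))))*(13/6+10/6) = 23/8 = 2.88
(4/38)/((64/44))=11/152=0.07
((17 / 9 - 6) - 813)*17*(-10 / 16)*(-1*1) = -8681.81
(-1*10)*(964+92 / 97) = -9649.48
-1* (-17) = 17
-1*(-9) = 9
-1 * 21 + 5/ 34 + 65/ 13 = -539/ 34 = -15.85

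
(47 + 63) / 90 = 11 / 9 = 1.22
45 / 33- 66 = -711 / 11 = -64.64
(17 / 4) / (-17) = -1 / 4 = -0.25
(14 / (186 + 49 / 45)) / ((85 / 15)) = 0.01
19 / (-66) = -19 / 66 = -0.29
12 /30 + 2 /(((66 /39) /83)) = 5417 /55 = 98.49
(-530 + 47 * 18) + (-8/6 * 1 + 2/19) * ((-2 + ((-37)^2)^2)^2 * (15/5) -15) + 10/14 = -1721111259023117/133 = -12940686158068.55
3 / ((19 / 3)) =9 / 19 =0.47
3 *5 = 15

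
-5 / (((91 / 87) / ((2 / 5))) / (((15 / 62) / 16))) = -1305 / 45136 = -0.03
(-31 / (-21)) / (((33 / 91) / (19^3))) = 2764177 / 99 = 27920.98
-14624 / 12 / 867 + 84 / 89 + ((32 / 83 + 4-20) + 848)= 15984239332 / 19213587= 831.92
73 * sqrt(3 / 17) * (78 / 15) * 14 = 26572 * sqrt(51) / 85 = 2232.49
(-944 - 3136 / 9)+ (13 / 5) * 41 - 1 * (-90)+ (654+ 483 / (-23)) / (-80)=-158941 / 144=-1103.76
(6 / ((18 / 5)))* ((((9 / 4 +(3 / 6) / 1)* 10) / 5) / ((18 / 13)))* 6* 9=357.50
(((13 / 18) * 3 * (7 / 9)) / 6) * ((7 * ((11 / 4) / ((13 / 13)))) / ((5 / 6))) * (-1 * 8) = -7007 / 135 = -51.90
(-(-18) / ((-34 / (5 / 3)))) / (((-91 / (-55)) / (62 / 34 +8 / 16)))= -65175 / 52598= -1.24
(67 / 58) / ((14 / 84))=201 / 29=6.93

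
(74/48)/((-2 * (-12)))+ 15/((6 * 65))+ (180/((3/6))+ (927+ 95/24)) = 9667465/7488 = 1291.06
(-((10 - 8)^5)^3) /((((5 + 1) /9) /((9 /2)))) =-221184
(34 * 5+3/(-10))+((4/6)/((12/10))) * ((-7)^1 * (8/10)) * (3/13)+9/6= 33244/195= 170.48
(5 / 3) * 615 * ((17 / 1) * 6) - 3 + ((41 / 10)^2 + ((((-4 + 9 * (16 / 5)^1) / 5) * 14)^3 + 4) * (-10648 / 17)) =-222723377247427 / 1062500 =-209622002.12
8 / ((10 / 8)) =32 / 5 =6.40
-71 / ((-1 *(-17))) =-71 / 17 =-4.18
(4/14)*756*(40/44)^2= 21600/121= 178.51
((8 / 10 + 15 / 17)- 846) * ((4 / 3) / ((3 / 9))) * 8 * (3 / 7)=-11579.21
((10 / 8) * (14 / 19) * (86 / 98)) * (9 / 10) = 387 / 532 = 0.73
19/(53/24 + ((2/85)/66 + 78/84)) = 994840/164267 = 6.06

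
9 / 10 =0.90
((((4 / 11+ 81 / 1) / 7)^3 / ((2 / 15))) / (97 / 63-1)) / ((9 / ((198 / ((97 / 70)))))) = 483919228125 / 1396703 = 346472.53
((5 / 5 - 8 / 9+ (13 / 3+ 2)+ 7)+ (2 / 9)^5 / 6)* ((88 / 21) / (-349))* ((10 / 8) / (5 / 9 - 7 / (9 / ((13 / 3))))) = 18713035 / 261035946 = 0.07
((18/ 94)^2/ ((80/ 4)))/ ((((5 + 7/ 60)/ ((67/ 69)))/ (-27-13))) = -217080/ 15597749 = -0.01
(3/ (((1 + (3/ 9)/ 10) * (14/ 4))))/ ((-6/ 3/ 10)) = -900/ 217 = -4.15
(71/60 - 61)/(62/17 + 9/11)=-671143/50100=-13.40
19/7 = 2.71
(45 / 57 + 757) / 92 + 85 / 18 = 2216 / 171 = 12.96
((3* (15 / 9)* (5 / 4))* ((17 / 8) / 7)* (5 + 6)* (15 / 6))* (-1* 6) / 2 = -70125 / 448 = -156.53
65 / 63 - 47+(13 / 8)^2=-174697 / 4032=-43.33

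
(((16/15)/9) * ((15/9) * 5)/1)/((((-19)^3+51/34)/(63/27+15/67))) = -16448/44658783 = -0.00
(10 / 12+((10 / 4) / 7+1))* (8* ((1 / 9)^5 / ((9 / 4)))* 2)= 2944 / 11160261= 0.00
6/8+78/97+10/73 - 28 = -745173/28324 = -26.31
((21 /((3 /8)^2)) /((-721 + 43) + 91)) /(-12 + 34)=-224 /19371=-0.01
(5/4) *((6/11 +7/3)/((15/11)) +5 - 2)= 115/18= 6.39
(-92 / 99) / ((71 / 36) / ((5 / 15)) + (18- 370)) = 368 / 137049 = 0.00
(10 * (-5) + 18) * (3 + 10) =-416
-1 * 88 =-88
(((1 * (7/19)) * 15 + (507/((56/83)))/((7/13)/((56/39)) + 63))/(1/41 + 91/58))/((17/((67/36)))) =5417084/4535433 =1.19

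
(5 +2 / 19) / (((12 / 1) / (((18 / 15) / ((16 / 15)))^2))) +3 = 17211 / 4864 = 3.54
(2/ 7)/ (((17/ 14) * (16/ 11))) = 11/ 68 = 0.16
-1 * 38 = -38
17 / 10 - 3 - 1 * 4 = -53 / 10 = -5.30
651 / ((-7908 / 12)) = -651 / 659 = -0.99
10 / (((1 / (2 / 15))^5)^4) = 0.00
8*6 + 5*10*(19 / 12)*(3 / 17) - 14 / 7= 2039 / 34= 59.97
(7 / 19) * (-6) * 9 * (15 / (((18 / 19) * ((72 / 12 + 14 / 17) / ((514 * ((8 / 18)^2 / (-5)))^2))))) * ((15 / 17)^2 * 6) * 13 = -15386775040 / 13311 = -1155944.33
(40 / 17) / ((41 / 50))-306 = -211282 / 697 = -303.13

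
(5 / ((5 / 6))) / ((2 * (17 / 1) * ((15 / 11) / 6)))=66 / 85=0.78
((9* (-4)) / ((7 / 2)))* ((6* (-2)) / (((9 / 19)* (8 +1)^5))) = 608 / 137781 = 0.00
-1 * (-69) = 69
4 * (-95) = -380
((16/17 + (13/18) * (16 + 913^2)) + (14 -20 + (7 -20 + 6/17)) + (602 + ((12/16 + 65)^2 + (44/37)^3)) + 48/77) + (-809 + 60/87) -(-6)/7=606135.82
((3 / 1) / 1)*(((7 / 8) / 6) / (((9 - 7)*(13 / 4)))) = 7 / 104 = 0.07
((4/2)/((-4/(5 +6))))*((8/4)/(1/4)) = -44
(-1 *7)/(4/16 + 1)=-5.60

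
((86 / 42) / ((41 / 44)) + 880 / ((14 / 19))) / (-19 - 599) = -515086 / 266049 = -1.94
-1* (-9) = 9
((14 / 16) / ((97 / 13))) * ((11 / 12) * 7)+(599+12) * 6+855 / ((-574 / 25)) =9700035313 / 2672544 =3629.51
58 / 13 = 4.46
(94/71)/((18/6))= 94/213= 0.44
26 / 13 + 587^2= 344571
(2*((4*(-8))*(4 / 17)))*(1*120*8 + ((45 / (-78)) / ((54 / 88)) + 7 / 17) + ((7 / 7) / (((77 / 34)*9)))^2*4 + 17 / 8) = -26127386693024 / 1804295493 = -14480.66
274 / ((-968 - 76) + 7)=-274 / 1037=-0.26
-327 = -327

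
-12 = -12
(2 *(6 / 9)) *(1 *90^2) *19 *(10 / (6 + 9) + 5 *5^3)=128386800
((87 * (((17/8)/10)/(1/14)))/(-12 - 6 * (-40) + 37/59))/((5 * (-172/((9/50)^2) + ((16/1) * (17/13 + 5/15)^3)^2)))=-18061711725213/24655733433180800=-0.00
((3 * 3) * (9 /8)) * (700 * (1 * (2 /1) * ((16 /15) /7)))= 2160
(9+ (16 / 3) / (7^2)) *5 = 6695 / 147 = 45.54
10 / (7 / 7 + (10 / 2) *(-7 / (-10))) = 20 / 9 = 2.22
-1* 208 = -208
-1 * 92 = -92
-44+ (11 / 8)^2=-2695 / 64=-42.11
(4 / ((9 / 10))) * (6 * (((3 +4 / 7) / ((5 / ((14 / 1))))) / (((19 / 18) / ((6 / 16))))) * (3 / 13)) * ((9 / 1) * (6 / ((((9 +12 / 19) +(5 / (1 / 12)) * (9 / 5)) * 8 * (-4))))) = -1215 / 3874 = -0.31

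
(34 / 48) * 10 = 85 / 12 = 7.08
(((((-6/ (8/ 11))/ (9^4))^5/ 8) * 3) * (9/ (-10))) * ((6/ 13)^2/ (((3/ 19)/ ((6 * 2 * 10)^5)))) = 15299845000/ 429575324987601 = 0.00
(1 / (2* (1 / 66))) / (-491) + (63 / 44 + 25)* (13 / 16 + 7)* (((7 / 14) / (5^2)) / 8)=2483453 / 5530624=0.45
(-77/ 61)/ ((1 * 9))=-77/ 549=-0.14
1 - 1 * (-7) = 8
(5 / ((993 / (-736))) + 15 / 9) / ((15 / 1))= -45 / 331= -0.14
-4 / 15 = -0.27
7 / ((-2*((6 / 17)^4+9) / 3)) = -584647 / 501990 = -1.16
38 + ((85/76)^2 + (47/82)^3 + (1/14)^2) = 39.44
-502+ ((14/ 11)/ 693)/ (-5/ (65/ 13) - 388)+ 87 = -175802717/ 423621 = -415.00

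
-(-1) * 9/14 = 9/14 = 0.64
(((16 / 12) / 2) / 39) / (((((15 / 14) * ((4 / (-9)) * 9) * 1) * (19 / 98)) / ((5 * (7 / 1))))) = -4802 / 6669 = -0.72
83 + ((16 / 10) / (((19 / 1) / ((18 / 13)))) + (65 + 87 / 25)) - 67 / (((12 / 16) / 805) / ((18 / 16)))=-997273657 / 12350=-80750.90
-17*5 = -85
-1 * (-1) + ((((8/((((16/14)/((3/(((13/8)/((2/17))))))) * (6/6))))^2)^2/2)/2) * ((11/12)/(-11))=2119911889/2385443281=0.89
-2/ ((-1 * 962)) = 1/ 481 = 0.00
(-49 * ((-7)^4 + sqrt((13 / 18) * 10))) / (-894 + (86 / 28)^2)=9604 * sqrt(65) / 520125 + 23059204 / 173375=133.15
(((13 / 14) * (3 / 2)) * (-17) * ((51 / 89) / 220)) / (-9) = 3757 / 548240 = 0.01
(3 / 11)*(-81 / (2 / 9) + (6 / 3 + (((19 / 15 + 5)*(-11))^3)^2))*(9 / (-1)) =-2444292790136493707 / 9281250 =-263358145738.61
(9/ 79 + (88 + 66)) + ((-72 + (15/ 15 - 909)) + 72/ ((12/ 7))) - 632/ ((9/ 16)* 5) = -1008.60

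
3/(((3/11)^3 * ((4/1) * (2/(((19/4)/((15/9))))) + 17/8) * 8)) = 3.75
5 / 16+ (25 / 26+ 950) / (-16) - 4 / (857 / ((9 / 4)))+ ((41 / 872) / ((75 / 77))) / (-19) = -3274649372723 / 55375226400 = -59.14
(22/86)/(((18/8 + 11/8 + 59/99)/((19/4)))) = 41382/143749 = 0.29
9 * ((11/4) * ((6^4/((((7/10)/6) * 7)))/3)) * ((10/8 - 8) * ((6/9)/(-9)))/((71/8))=737.59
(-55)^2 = 3025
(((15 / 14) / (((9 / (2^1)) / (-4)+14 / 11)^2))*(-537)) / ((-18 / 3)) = 5198160 / 1183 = 4394.05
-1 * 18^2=-324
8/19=0.42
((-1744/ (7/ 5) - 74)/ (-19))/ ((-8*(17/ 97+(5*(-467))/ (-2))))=-448043/ 60256714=-0.01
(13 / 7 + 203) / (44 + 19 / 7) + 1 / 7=3455 / 763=4.53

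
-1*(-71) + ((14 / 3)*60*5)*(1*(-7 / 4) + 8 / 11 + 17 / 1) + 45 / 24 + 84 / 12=1975429 / 88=22448.06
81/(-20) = -4.05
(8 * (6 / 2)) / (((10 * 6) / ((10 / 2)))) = 2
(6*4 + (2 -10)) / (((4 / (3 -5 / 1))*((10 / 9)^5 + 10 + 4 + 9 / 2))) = -944784 / 2384813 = -0.40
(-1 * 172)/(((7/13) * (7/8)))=-17888/49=-365.06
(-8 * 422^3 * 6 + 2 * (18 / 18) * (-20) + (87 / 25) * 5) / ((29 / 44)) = -793599295852 / 145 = -5473098592.08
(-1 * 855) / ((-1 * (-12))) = -71.25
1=1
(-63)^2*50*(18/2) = 1786050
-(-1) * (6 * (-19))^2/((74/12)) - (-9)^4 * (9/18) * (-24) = 2991060/37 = 80839.46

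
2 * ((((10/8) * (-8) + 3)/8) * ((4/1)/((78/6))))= -7/13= -0.54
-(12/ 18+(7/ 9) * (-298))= 2080/ 9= 231.11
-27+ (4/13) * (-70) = -631/13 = -48.54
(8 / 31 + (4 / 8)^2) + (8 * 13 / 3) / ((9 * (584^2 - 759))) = 578858093 / 1139314356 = 0.51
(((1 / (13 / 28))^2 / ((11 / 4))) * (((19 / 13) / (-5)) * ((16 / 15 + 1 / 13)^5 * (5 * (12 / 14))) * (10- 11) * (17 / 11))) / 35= 22800102909668992 / 124921512445640625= 0.18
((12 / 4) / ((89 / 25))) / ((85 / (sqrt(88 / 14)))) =30* sqrt(77) / 10591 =0.02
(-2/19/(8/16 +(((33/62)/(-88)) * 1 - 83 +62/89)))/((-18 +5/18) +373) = 1589184/438802549475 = 0.00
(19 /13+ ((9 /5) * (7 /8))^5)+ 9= 26828075059 /1331200000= 20.15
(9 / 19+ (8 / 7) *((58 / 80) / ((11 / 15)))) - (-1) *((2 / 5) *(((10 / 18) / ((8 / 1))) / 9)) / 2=1.61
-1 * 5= -5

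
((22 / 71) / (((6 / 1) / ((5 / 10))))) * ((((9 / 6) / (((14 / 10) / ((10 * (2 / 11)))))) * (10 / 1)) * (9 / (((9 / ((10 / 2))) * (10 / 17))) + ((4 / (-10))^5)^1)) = 4.27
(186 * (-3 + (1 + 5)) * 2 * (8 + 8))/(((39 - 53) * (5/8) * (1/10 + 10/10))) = -142848/77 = -1855.17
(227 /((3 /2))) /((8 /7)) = 1589 /12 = 132.42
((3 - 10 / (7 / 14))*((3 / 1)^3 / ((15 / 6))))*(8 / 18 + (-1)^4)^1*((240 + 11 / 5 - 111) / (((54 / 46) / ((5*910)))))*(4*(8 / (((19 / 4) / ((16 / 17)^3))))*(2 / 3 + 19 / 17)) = -3406337857814528 / 2520369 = -1351523470.50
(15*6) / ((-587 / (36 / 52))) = -810 / 7631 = -0.11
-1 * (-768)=768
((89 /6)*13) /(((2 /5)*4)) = 5785 /48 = 120.52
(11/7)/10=11/70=0.16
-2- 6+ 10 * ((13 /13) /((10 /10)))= 2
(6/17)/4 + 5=173/34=5.09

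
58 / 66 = 29 / 33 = 0.88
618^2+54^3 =539388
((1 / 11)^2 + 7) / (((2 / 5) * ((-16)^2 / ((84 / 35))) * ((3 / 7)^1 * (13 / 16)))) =0.47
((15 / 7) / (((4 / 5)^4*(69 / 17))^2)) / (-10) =-112890625 / 1456078848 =-0.08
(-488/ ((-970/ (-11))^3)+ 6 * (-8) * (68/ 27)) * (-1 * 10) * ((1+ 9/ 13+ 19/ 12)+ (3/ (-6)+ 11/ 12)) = 4463.62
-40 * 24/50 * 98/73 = -9408/365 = -25.78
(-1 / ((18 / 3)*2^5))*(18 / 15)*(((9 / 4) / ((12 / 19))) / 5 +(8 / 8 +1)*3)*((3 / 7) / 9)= -179 / 89600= -0.00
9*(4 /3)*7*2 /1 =168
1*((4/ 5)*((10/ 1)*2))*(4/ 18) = 32/ 9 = 3.56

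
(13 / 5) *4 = 52 / 5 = 10.40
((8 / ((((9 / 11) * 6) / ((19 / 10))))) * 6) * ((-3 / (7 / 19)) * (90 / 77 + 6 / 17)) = -958816 / 4165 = -230.21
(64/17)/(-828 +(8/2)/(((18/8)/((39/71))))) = -3408/748663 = -0.00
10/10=1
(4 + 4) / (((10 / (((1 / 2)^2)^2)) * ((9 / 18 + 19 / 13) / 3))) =13 / 170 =0.08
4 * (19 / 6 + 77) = 962 / 3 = 320.67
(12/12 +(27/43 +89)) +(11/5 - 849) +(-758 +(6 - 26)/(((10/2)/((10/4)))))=-327697/215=-1524.17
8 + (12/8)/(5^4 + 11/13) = 43405/5424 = 8.00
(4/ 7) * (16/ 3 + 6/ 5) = 3.73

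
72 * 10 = 720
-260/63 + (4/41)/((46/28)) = -4.07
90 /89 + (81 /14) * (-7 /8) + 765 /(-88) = -199629 /15664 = -12.74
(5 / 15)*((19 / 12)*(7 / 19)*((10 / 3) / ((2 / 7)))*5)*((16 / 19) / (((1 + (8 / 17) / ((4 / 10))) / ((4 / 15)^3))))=213248 / 2562435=0.08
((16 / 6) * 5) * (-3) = -40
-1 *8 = -8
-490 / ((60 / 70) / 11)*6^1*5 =-188650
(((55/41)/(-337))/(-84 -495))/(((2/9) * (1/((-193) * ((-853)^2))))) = -120055485/27634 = -4344.48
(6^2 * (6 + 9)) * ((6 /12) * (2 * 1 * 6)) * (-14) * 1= -45360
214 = 214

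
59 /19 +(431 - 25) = 7773 /19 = 409.11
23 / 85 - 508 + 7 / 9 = -506.95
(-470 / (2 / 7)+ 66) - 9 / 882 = -154743 / 98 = -1579.01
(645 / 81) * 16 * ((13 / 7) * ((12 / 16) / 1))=11180 / 63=177.46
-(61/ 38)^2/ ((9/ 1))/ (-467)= 3721/ 6069132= 0.00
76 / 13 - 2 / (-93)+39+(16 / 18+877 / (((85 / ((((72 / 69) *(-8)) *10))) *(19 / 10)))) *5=-59744163005 / 26944983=-2217.26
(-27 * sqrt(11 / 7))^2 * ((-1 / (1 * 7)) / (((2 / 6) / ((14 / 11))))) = -4374 / 7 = -624.86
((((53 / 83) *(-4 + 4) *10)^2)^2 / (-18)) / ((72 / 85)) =0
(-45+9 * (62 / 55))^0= 1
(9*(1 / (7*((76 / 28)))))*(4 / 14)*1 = 18 / 133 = 0.14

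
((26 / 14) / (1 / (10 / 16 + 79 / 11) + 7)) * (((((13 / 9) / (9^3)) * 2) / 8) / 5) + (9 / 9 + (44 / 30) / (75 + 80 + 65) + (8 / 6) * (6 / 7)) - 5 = -3052757959 / 1070973900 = -2.85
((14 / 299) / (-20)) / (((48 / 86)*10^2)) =-0.00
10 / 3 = 3.33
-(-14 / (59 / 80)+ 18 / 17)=17978 / 1003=17.92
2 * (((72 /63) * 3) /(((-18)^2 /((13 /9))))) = 0.03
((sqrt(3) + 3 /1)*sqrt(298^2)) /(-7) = -894 /7- 298*sqrt(3) /7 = -201.45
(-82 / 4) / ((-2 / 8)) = 82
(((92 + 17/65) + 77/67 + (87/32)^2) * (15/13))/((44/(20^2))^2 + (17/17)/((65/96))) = 842869295625/10790533312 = 78.11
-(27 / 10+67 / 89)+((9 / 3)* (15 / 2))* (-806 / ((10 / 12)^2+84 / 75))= -14531153209 / 1453370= -9998.25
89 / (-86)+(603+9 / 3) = 52027 / 86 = 604.97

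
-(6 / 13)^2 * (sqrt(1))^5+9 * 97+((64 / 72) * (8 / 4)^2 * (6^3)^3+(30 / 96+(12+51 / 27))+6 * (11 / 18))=872024554469 / 24336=35832698.66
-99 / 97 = -1.02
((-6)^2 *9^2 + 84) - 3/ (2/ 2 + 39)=119997/ 40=2999.92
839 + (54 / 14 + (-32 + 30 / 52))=147681 / 182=811.43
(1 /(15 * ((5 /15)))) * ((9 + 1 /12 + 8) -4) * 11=1727 /60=28.78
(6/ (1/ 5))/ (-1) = -30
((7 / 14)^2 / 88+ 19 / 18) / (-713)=-3353 / 2258784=-0.00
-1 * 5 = -5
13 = 13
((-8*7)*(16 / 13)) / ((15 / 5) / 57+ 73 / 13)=-304 / 25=-12.16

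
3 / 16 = 0.19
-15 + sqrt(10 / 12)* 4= -11.35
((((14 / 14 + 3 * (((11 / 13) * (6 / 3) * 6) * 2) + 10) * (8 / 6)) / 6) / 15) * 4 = 1496 / 351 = 4.26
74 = 74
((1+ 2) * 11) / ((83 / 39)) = 1287 / 83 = 15.51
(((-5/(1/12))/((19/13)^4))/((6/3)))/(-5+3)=428415/130321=3.29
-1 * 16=-16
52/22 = 26/11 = 2.36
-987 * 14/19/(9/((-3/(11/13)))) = 59878/209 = 286.50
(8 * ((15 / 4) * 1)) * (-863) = -25890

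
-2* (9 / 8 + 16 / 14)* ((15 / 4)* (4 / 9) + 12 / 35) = -26797 / 2940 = -9.11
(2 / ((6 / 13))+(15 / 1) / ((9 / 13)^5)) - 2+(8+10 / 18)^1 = 2070791 / 19683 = 105.21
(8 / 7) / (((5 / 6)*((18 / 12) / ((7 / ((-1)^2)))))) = 32 / 5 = 6.40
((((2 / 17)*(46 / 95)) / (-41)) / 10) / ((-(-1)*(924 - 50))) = -1 / 6290425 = -0.00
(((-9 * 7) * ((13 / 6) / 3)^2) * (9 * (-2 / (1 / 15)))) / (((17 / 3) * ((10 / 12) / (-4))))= -127764 / 17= -7515.53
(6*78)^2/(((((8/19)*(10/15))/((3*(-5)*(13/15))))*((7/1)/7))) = -10143549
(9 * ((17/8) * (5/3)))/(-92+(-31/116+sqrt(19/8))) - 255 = -3440323335/13473206 - 12615 * sqrt(38)/13473206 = -255.35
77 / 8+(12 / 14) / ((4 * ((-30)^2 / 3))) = 3369 / 350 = 9.63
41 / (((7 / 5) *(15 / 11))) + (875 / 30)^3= 37548097 / 1512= 24833.40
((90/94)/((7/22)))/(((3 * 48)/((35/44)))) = 25/1504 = 0.02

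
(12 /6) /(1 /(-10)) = -20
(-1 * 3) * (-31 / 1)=93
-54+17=-37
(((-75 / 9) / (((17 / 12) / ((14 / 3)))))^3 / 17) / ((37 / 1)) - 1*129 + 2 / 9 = -13488893129 / 83437479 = -161.66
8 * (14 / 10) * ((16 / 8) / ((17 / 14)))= 1568 / 85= 18.45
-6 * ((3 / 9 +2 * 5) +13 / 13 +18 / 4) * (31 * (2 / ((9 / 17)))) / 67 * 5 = -500650 / 603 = -830.27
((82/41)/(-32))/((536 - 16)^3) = -1/2249728000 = -0.00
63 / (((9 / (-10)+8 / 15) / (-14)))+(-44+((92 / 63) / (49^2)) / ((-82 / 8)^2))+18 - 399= 5539339565047 / 2797004133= 1980.45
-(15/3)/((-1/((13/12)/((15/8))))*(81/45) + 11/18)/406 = 585/118958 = 0.00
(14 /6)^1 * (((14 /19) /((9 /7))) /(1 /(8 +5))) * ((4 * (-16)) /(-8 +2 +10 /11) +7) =174538 /513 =340.23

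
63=63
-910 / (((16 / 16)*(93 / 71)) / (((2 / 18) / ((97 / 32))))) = -2067520 / 81189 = -25.47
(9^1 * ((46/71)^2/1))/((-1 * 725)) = -19044/3654725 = -0.01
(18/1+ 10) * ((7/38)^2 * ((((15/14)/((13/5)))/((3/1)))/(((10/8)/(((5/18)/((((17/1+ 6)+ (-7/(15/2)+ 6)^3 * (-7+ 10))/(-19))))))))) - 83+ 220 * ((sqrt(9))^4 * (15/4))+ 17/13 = 7663346097922/114818197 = 66743.31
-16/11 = -1.45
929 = 929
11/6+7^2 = 305/6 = 50.83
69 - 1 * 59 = 10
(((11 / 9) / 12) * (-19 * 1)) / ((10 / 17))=-3553 / 1080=-3.29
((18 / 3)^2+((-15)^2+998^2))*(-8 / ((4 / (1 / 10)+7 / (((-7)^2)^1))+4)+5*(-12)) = -18526543940 / 309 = -59956452.88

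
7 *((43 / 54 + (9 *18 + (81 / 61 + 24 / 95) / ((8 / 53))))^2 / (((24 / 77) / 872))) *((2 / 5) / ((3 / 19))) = 2763515581787152993031 / 1855424556000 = 1489424925.88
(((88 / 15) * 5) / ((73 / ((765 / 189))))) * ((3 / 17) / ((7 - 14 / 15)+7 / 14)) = 4400 / 100667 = 0.04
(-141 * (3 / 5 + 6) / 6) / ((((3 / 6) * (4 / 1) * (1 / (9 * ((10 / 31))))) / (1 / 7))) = -13959 / 434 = -32.16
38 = 38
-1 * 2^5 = -32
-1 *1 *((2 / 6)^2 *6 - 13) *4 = 148 / 3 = 49.33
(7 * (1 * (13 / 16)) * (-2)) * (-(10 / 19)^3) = 11375 / 6859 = 1.66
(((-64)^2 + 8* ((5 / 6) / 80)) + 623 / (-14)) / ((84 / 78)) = 632047 / 168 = 3762.18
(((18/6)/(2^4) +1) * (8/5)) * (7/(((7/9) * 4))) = 171/40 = 4.28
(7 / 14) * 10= 5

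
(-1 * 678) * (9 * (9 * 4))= -219672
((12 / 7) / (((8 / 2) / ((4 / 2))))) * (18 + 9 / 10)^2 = 15309 / 50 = 306.18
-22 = -22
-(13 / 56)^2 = -169 / 3136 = -0.05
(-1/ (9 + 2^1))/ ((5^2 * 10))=-1/ 2750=-0.00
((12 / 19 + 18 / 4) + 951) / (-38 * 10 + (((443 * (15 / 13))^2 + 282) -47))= 6140277 / 1676997760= 0.00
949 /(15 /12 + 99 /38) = 72124 /293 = 246.16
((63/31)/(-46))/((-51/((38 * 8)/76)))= 42/12121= 0.00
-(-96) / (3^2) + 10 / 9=106 / 9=11.78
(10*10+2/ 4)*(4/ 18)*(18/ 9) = 134/ 3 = 44.67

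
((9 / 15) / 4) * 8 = 6 / 5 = 1.20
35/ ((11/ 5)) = 175/ 11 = 15.91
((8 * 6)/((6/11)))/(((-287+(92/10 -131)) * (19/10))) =-1100/9709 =-0.11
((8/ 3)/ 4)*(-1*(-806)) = 1612/ 3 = 537.33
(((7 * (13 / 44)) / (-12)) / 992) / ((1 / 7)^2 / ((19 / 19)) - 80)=4459 / 2052678144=0.00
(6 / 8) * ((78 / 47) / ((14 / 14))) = 117 / 94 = 1.24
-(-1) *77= 77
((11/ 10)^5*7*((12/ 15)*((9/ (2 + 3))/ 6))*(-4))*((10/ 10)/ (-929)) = 3382071/ 290312500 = 0.01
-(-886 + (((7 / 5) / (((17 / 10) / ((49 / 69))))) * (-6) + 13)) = 342715 / 391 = 876.51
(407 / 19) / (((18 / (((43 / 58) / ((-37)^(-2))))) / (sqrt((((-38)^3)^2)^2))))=949192505152496 / 261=3636752893304.58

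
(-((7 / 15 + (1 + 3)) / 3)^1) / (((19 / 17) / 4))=-4556 / 855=-5.33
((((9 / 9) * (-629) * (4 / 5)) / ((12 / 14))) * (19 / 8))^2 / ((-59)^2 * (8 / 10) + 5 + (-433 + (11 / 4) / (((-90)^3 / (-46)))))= 2834389927845 / 3436214653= 824.86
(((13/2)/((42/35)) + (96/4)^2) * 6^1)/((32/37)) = 258149/64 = 4033.58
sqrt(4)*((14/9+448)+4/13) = 105268/117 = 899.73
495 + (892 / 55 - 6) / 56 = 762581 / 1540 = 495.18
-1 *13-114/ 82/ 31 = -16580/ 1271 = -13.04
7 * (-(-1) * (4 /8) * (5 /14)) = 5 /4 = 1.25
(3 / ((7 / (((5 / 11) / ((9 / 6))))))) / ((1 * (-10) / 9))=-9 / 77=-0.12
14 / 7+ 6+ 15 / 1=23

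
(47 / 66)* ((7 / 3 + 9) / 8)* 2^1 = 799 / 396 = 2.02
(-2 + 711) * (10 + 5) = 10635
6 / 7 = 0.86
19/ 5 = 3.80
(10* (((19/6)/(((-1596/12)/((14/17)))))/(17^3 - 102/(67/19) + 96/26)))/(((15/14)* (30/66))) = -268268/3256792425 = -0.00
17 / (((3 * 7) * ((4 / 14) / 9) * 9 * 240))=17 / 1440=0.01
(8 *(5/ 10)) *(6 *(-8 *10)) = -1920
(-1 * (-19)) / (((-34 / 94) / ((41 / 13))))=-36613 / 221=-165.67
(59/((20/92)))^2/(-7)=-1841449/175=-10522.57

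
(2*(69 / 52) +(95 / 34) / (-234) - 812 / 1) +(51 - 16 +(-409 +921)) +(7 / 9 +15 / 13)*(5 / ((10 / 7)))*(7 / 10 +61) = 2052331 / 13260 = 154.78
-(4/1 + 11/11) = -5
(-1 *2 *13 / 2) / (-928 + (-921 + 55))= 1 / 138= 0.01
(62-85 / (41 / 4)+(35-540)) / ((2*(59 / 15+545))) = -277545 / 675188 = -0.41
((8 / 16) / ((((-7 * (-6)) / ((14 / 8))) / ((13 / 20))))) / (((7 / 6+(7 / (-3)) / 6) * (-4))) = -39 / 8960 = -0.00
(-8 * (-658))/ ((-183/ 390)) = -684320/ 61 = -11218.36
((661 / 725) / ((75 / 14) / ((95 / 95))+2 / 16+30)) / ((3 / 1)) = 37016 / 4321725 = 0.01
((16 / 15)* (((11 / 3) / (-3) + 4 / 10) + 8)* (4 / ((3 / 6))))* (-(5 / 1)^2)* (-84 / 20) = 289408 / 45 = 6431.29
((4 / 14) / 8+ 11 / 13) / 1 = 321 / 364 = 0.88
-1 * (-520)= 520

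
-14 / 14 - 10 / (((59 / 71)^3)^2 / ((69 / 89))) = -92143263399539 / 3754067494049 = -24.54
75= 75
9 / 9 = 1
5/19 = 0.26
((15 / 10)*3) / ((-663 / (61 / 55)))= -183 / 24310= -0.01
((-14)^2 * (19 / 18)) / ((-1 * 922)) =-931 / 4149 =-0.22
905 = 905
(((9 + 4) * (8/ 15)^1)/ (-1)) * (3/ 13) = -8/ 5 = -1.60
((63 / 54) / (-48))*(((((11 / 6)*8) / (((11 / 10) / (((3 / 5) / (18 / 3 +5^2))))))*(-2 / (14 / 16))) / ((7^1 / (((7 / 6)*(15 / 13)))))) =10 / 3627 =0.00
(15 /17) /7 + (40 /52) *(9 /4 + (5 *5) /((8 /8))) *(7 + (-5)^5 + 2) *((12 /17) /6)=-11887345 /1547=-7684.13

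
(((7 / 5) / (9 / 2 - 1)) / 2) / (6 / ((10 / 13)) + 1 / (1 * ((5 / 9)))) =1 / 48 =0.02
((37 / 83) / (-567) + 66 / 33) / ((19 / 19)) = 94085 / 47061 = 2.00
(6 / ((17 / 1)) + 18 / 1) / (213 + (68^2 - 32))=312 / 81685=0.00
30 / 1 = 30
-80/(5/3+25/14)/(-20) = 168/145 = 1.16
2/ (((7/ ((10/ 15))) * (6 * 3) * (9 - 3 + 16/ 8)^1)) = 1/ 756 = 0.00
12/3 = 4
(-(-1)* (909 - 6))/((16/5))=4515/16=282.19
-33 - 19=-52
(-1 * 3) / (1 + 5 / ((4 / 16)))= -1 / 7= -0.14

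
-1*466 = -466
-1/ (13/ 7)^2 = -49/ 169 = -0.29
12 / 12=1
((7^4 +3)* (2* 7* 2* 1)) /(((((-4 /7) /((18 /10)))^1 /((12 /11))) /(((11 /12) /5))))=-1060164 /25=-42406.56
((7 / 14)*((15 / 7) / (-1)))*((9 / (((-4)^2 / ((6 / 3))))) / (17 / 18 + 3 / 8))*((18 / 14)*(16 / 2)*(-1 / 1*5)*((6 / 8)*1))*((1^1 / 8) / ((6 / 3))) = 2.20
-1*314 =-314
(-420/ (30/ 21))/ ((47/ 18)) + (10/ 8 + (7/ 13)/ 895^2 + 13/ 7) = -1500424750063/ 13703935700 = -109.49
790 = 790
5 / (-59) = -5 / 59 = -0.08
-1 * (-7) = 7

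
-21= -21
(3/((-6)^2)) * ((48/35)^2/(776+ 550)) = 32/270725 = 0.00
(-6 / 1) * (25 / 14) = -75 / 7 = -10.71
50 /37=1.35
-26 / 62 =-13 / 31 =-0.42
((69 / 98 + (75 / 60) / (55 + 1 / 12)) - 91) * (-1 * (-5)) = -29238595 / 64778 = -451.37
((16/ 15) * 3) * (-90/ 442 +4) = 12.15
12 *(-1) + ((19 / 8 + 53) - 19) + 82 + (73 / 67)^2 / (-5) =19058063 / 179560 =106.14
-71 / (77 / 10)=-9.22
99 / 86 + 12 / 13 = 2319 / 1118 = 2.07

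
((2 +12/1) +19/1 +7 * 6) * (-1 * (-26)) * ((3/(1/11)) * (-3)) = -193050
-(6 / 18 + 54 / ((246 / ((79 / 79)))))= -68 / 123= -0.55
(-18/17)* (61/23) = -1098/391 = -2.81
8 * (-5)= -40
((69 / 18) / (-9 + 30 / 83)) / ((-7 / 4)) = 3818 / 15057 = 0.25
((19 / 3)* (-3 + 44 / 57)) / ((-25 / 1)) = 127 / 225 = 0.56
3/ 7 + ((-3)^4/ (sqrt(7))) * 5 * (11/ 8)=3/ 7 + 4455 * sqrt(7)/ 56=210.91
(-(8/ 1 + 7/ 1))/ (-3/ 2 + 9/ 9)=30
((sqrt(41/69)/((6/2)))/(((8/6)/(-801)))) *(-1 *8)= 534 *sqrt(2829)/23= 1234.89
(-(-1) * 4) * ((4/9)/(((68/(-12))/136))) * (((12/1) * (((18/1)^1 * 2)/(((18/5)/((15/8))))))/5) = -1920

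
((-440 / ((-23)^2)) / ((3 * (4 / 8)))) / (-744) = 110 / 147591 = 0.00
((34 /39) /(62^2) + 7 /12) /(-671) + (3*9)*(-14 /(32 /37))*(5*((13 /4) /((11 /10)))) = -5195947776655 /804749088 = -6456.61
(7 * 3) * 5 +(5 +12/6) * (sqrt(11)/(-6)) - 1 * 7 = 98 - 7 * sqrt(11)/6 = 94.13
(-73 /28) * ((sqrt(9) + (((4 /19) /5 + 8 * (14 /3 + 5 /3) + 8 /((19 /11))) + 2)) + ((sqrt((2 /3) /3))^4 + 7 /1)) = -9463793 /53865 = -175.69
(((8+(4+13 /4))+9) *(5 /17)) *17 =485 /4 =121.25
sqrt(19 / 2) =sqrt(38) / 2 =3.08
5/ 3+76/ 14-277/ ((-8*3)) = 3131/ 168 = 18.64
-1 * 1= -1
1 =1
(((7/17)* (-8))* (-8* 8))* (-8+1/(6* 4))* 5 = -427840/51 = -8389.02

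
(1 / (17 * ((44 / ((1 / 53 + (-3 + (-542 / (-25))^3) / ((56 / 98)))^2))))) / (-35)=-3487295137218753177529 / 287264140625000000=-12139.68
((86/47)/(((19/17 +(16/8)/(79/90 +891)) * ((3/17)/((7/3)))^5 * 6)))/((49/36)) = 114304663043494756/1413712520271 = 80854.25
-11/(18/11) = -121/18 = -6.72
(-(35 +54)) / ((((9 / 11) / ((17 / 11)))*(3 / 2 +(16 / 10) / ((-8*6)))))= -7565 / 66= -114.62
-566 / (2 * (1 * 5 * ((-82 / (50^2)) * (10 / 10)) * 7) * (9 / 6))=164.34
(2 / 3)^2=4 / 9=0.44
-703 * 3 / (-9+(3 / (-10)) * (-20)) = 703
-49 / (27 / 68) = -3332 / 27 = -123.41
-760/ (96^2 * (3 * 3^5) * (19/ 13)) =-65/ 839808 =-0.00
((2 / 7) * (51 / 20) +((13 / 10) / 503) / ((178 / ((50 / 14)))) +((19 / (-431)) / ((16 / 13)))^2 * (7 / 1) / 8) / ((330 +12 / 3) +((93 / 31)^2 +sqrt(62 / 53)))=1129676528895992231 / 530972807177678284800-434992887522523 * sqrt(3286) / 3716809650243747993600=0.00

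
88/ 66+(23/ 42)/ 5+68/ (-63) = 229/ 630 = 0.36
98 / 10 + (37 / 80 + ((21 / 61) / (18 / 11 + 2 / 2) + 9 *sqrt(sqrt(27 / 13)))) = 1470829 / 141520 + 9 *39^(3 / 4) / 13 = 21.20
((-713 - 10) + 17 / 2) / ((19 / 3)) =-4287 / 38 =-112.82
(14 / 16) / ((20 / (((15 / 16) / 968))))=21 / 495616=0.00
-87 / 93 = -29 / 31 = -0.94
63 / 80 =0.79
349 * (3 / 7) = 1047 / 7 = 149.57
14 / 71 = 0.20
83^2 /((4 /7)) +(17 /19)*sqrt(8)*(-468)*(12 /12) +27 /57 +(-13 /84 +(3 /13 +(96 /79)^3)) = 61674578190331 /5114786586 - 15912*sqrt(2) /19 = 10873.73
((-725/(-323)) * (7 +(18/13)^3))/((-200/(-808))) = 62127019/709631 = 87.55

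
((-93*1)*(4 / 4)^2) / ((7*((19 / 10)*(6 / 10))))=-1550 / 133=-11.65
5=5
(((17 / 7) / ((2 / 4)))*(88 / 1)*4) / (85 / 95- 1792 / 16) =-227392 / 14777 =-15.39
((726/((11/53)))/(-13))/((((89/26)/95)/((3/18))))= -110770/89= -1244.61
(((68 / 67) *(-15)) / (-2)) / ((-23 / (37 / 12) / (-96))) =150960 / 1541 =97.96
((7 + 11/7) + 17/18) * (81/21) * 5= 17985/98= 183.52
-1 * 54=-54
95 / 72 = 1.32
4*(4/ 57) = 0.28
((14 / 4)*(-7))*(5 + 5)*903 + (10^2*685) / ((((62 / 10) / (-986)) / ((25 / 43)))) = -6554787.14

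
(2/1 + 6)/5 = 8/5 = 1.60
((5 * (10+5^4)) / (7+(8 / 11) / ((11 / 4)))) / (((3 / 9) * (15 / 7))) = 537845 / 879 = 611.88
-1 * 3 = -3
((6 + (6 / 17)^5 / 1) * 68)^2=166768.02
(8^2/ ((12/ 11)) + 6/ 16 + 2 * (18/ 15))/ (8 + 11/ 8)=6.55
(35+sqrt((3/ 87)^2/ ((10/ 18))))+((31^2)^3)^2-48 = 3 * sqrt(5)/ 145+787662783788549748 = 787662783788549748.05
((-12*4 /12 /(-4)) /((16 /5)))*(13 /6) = 65 /96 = 0.68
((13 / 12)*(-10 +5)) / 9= -65 / 108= -0.60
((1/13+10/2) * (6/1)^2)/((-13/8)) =-19008/169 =-112.47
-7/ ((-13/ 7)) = 3.77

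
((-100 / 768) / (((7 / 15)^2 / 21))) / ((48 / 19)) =-35625 / 7168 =-4.97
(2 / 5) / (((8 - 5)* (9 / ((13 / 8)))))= 13 / 540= 0.02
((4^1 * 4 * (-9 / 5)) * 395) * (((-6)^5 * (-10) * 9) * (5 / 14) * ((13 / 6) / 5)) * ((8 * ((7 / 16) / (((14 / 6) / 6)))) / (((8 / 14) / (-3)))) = 58217590080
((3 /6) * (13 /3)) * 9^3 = 3159 /2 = 1579.50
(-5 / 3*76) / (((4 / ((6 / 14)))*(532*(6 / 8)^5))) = -1280 / 11907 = -0.11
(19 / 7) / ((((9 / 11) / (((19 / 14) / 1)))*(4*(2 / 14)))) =3971 / 504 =7.88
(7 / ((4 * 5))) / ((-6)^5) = -0.00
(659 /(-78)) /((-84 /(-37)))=-24383 /6552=-3.72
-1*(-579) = 579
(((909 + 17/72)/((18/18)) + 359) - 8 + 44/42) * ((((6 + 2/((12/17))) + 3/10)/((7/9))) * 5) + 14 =87105583/1176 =74069.37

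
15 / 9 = 5 / 3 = 1.67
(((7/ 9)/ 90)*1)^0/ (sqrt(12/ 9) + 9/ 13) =-351/ 433 + 338*sqrt(3)/ 433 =0.54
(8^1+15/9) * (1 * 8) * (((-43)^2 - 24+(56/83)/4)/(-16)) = -4393181/498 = -8821.65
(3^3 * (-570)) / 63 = -244.29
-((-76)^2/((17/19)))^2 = -12043745536/289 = -41673859.99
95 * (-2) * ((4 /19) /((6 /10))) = -200 /3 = -66.67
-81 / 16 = -5.06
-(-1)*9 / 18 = 0.50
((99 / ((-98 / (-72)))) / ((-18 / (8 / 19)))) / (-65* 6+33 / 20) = 3520 / 803453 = 0.00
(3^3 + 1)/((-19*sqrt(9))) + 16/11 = 604/627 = 0.96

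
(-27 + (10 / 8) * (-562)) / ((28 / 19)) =-27721 / 56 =-495.02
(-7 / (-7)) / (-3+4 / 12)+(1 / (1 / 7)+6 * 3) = 197 / 8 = 24.62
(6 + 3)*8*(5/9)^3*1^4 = 1000/81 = 12.35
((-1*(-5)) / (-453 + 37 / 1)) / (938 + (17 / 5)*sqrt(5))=-11725 / 914977648 + 85*sqrt(5) / 1829955296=-0.00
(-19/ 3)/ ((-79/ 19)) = 361/ 237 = 1.52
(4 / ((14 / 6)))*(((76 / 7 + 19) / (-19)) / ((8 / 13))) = -429 / 98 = -4.38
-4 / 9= -0.44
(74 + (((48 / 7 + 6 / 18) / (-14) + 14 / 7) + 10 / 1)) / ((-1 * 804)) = -25133 / 236376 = -0.11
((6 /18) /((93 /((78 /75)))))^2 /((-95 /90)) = -1352 /102706875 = -0.00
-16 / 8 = -2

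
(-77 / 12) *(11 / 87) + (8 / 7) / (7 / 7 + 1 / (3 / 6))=-3145 / 7308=-0.43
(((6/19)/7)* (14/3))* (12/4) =12/19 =0.63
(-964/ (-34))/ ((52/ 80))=9640/ 221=43.62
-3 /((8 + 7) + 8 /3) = -9 /53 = -0.17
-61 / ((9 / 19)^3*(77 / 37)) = -275.79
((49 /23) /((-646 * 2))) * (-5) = 245 /29716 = 0.01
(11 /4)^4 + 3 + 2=15921 /256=62.19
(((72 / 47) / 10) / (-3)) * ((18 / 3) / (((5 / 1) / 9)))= -0.55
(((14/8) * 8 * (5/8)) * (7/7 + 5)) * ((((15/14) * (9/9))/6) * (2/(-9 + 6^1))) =-25/4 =-6.25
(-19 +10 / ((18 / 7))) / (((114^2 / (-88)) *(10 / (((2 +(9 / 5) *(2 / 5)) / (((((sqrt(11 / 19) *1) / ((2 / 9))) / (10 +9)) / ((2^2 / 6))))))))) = 36992 *sqrt(209) / 5194125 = 0.10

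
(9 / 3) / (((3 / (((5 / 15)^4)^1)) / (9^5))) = 729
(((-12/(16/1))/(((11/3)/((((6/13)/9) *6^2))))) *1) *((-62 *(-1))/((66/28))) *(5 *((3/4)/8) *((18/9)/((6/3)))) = -29295/6292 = -4.66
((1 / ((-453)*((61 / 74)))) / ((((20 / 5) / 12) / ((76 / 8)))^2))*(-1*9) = 360639 / 18422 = 19.58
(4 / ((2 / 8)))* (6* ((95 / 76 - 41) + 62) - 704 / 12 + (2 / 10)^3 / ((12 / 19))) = 149692 / 125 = 1197.54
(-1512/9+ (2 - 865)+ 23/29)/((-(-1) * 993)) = -29876/28797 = -1.04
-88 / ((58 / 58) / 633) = -55704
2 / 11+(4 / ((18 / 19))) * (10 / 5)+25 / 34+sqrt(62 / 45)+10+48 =sqrt(310) / 15+226739 / 3366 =68.54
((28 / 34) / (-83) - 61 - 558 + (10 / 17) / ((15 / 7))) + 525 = -396782 / 4233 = -93.74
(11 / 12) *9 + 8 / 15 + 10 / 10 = 587 / 60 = 9.78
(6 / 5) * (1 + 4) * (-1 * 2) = -12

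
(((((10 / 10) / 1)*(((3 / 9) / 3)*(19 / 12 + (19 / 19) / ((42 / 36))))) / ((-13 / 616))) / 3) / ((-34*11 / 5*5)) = 0.01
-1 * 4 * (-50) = 200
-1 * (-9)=9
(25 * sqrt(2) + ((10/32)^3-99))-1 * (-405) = 25 * sqrt(2) + 1253501/4096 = 341.39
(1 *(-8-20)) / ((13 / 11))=-308 / 13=-23.69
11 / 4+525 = 2111 / 4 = 527.75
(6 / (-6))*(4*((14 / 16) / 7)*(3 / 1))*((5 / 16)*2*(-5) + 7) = -93 / 16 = -5.81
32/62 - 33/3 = -325/31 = -10.48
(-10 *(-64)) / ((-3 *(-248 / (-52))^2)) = -9.38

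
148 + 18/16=1193/8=149.12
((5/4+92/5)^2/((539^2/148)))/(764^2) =5714613/16957594561600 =0.00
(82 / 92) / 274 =41 / 12604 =0.00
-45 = -45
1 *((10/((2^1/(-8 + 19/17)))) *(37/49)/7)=-21645/5831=-3.71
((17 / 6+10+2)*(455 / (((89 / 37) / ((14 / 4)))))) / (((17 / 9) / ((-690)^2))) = 42079503375 / 17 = 2475264904.41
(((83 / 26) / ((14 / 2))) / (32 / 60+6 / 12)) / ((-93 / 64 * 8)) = -3320 / 87451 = -0.04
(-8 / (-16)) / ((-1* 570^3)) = -1 / 370386000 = -0.00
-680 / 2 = -340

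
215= 215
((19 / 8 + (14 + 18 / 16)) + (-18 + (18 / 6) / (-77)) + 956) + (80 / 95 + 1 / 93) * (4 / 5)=1300919047 / 1360590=956.14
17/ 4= 4.25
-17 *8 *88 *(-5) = 59840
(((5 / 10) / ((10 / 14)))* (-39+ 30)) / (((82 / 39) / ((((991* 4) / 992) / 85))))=-2434887 / 17285600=-0.14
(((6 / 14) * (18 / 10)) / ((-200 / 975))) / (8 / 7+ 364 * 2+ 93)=-1053 / 230200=-0.00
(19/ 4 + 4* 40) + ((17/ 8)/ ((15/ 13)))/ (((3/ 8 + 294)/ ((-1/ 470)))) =5470605683/ 33205500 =164.75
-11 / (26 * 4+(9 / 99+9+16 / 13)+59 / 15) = -23595 / 253657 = -0.09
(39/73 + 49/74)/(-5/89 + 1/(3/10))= 1725621/4726750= 0.37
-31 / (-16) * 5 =155 / 16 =9.69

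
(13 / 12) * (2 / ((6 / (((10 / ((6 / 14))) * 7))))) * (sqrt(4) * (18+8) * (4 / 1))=331240 / 27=12268.15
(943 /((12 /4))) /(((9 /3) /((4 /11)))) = 3772 /99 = 38.10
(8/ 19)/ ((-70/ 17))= -68/ 665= -0.10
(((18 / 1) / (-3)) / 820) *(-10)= 3 / 41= 0.07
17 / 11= 1.55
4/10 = 2/5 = 0.40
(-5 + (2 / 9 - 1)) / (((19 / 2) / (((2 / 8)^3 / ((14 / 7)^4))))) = -13 / 21888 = -0.00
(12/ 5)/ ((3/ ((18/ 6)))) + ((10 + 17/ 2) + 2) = 229/ 10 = 22.90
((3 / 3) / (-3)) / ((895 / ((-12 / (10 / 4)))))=8 / 4475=0.00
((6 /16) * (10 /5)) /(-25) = -3 /100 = -0.03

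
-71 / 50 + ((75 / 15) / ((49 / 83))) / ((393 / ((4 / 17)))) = -23160199 / 16368450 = -1.41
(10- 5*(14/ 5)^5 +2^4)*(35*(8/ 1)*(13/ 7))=-433949.57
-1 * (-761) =761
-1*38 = -38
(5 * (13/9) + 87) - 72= 200/9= 22.22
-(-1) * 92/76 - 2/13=261/247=1.06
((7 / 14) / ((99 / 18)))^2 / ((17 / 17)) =1 / 121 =0.01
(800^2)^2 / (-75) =-16384000000 / 3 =-5461333333.33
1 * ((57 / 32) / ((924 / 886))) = 8417 / 4928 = 1.71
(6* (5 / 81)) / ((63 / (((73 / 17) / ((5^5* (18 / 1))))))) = 73 / 162658125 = 0.00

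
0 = 0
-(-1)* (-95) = -95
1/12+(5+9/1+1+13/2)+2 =283/12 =23.58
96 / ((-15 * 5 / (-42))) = 1344 / 25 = 53.76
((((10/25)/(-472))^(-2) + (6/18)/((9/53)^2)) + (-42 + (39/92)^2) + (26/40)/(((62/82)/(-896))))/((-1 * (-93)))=443637123425441/29648080080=14963.44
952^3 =862801408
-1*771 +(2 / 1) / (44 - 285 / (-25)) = -213557 / 277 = -770.96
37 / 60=0.62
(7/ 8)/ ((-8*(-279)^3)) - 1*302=-419758526585/ 1389928896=-302.00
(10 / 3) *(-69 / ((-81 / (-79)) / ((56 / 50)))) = -101752 / 405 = -251.24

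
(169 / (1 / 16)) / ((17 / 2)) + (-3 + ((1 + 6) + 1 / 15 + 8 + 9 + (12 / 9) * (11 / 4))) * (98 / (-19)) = 923194 / 4845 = 190.55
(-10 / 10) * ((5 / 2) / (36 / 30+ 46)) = -25 / 472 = -0.05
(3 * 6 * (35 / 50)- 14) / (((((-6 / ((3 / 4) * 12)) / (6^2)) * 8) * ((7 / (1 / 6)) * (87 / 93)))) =279 / 1160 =0.24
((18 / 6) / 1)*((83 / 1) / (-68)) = -249 / 68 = -3.66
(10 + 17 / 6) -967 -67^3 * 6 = -10833193 / 6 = -1805532.17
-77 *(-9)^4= -505197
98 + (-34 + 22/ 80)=2571/ 40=64.28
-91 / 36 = -2.53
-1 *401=-401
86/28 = 43/14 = 3.07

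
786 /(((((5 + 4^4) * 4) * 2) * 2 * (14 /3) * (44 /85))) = 11135 /142912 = 0.08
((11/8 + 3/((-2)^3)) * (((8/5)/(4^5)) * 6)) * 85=51/64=0.80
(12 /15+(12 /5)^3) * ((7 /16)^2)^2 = 1097257 /2048000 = 0.54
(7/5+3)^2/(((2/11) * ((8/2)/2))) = 1331/25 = 53.24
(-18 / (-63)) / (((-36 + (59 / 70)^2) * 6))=-0.00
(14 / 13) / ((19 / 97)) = 1358 / 247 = 5.50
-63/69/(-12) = 7/92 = 0.08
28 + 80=108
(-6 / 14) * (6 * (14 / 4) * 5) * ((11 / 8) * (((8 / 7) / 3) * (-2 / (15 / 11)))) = 242 / 7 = 34.57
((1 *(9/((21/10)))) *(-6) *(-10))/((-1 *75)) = -24/7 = -3.43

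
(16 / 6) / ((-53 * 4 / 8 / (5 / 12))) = -20 / 477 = -0.04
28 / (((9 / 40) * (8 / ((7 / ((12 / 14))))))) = 127.04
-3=-3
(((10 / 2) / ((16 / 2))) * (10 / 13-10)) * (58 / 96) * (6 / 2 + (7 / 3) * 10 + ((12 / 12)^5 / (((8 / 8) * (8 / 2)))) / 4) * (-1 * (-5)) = -4592875 / 9984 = -460.02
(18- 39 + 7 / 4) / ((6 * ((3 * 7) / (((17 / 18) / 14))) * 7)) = -187 / 127008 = -0.00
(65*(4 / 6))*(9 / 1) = 390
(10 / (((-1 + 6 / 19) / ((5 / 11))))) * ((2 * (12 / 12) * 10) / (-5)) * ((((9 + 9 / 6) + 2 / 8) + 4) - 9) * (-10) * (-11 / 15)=43700 / 39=1120.51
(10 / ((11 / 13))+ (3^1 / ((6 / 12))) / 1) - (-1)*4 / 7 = 1416 / 77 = 18.39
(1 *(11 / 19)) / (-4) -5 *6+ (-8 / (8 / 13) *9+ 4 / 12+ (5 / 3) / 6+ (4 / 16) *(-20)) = -103649 / 684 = -151.53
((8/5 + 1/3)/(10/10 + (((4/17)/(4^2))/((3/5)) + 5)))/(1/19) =37468/6145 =6.10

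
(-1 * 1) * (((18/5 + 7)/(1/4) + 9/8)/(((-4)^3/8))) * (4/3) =1741/240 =7.25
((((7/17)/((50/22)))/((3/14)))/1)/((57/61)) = 65758/72675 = 0.90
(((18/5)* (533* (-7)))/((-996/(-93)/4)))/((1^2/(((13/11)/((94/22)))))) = -27064674/19505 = -1387.58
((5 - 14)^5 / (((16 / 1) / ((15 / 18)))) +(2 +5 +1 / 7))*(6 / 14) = -1315.00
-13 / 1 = -13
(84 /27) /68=7 /153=0.05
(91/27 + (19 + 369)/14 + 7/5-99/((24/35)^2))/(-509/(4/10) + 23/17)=183076451/1306942560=0.14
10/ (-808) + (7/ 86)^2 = -1074/ 186749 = -0.01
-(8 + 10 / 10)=-9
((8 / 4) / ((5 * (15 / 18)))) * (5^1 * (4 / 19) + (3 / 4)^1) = 411 / 475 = 0.87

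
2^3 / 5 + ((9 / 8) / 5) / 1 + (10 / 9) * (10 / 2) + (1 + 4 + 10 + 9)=11297 / 360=31.38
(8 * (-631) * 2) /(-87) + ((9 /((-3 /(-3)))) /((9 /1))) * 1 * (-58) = 5050 /87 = 58.05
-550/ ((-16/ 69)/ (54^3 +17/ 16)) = 47806392975/ 128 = 373487445.12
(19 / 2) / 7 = 19 / 14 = 1.36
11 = 11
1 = 1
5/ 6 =0.83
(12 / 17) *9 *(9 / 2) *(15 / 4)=3645 / 34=107.21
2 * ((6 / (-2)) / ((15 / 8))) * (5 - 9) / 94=32 / 235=0.14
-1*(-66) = 66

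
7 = 7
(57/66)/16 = 19/352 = 0.05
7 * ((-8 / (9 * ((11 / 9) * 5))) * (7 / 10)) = -196 / 275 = -0.71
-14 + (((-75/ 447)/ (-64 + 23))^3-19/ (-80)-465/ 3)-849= -18562941985524209/ 18238972242320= -1017.76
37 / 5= 7.40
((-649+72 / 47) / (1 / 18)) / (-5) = 547758 / 235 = 2330.89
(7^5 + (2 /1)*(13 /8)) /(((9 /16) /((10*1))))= 2689640 /9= 298848.89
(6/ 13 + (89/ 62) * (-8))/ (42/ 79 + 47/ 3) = -1052754/ 1547117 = -0.68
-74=-74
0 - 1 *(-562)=562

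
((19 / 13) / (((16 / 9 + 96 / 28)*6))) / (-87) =-133 / 247312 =-0.00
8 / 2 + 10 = 14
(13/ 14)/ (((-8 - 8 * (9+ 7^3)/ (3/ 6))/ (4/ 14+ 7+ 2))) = -169/ 110544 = -0.00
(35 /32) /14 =5 /64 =0.08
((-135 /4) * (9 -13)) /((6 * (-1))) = -45 /2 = -22.50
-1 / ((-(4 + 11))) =1 / 15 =0.07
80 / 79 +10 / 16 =1035 / 632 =1.64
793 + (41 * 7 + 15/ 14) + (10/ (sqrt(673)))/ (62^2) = 5 * sqrt(673)/ 1293506 + 15135/ 14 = 1081.07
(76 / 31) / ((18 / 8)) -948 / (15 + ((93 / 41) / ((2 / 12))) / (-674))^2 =-1040859914819 / 332002750464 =-3.14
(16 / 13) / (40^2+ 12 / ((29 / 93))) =116 / 154427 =0.00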